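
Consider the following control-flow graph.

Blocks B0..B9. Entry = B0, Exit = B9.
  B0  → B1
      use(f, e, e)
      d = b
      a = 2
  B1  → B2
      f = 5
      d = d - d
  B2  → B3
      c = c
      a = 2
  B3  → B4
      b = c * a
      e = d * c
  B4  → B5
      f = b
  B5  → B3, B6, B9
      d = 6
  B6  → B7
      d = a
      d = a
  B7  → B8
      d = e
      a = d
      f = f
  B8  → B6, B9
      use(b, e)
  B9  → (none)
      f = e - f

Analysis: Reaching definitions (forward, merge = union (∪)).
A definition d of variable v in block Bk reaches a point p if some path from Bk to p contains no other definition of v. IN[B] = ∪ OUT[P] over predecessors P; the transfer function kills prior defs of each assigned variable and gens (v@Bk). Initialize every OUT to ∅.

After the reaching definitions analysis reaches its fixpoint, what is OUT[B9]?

Answer: {a@B2, a@B7, b@B3, c@B2, d@B5, d@B7, e@B3, f@B9}

Trace:
Per-block solution:
  B0:  IN={}  OUT={a@B0, d@B0}
  B1:  IN={a@B0, d@B0}  OUT={a@B0, d@B1, f@B1}
  B2:  IN={a@B0, d@B1, f@B1}  OUT={a@B2, c@B2, d@B1, f@B1}
  B3:  IN={a@B2, b@B3, c@B2, d@B1, d@B5, e@B3, f@B1, f@B4}  OUT={a@B2, b@B3, c@B2, d@B1, d@B5, e@B3, f@B1, f@B4}
  B4:  IN={a@B2, b@B3, c@B2, d@B1, d@B5, e@B3, f@B1, f@B4}  OUT={a@B2, b@B3, c@B2, d@B1, d@B5, e@B3, f@B4}
  B5:  IN={a@B2, b@B3, c@B2, d@B1, d@B5, e@B3, f@B4}  OUT={a@B2, b@B3, c@B2, d@B5, e@B3, f@B4}
  B6:  IN={a@B2, a@B7, b@B3, c@B2, d@B5, d@B7, e@B3, f@B4, f@B7}  OUT={a@B2, a@B7, b@B3, c@B2, d@B6, e@B3, f@B4, f@B7}
  B7:  IN={a@B2, a@B7, b@B3, c@B2, d@B6, e@B3, f@B4, f@B7}  OUT={a@B7, b@B3, c@B2, d@B7, e@B3, f@B7}
  B8:  IN={a@B7, b@B3, c@B2, d@B7, e@B3, f@B7}  OUT={a@B7, b@B3, c@B2, d@B7, e@B3, f@B7}
  B9:  IN={a@B2, a@B7, b@B3, c@B2, d@B5, d@B7, e@B3, f@B4, f@B7}  OUT={a@B2, a@B7, b@B3, c@B2, d@B5, d@B7, e@B3, f@B9}

Merge at B9: IN[B9] = OUT[B5] ⊔ OUT[B8] = {a@B2, a@B7, b@B3, c@B2, d@B5, d@B7, e@B3, f@B4, f@B7}
Applying B9's transfer function to that IN value gives OUT[B9] (row B9 above).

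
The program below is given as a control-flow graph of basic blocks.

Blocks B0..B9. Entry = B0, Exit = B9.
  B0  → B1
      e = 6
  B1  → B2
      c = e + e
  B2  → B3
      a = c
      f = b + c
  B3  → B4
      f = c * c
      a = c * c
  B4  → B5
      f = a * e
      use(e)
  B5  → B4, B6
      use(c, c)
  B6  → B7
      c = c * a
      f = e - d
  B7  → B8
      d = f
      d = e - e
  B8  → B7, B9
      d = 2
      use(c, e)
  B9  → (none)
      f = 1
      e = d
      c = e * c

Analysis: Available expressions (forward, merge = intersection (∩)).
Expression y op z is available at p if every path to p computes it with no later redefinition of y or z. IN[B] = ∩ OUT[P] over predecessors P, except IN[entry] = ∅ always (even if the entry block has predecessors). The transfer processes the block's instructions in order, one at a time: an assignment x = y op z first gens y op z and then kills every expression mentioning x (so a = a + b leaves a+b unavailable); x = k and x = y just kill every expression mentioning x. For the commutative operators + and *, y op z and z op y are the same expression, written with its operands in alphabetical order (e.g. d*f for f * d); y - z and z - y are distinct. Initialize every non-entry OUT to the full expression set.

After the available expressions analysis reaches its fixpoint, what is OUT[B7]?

Answer: {a*e, e+e, e-e}

Derivation:
Converged values:
  B0:   IN={}   OUT={}
  B1:   IN={}   OUT={e+e}
  B2:   IN={e+e}   OUT={b+c, e+e}
  B3:   IN={b+c, e+e}   OUT={b+c, c*c, e+e}
  B4:   IN={b+c, c*c, e+e}   OUT={a*e, b+c, c*c, e+e}
  B5:   IN={a*e, b+c, c*c, e+e}   OUT={a*e, b+c, c*c, e+e}
  B6:   IN={a*e, b+c, c*c, e+e}   OUT={a*e, e+e, e-d}
  B7:   IN={a*e, e+e}   OUT={a*e, e+e, e-e}
  B8:   IN={a*e, e+e, e-e}   OUT={a*e, e+e, e-e}
  B9:   IN={a*e, e+e, e-e}   OUT={}

Merge at B7: IN[B7] = OUT[B6] ∩ OUT[B8] = {a*e, e+e}
Applying B7's transfer function to that IN value gives OUT[B7] (row B7 above).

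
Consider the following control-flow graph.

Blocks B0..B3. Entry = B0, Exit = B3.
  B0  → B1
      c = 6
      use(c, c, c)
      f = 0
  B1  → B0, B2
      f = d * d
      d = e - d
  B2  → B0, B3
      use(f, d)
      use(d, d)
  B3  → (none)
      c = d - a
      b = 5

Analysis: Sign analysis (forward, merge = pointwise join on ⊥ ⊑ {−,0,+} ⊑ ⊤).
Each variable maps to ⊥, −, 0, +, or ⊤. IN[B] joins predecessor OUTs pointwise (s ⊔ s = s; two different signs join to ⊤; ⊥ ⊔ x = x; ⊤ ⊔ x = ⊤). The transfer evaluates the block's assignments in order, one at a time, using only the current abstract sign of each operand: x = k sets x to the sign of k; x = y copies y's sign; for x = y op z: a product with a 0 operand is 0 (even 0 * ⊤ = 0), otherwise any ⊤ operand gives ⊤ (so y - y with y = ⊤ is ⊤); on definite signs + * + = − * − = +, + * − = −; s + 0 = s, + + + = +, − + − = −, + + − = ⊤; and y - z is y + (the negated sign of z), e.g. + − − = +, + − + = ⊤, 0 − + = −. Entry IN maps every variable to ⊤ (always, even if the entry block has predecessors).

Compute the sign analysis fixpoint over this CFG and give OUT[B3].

Answer: {a: ⊤, b: +, c: ⊤, d: ⊤, e: ⊤, f: ⊤}

Derivation:
Per-block solution:
  B0:   IN=(all ⊤)   OUT={c:+, f:0; rest ⊤}
  B1:   IN={c:+, f:0; rest ⊤}   OUT={c:+; rest ⊤}
  B2:   IN={c:+; rest ⊤}   OUT={c:+; rest ⊤}
  B3:   IN={c:+; rest ⊤}   OUT={b:+; rest ⊤}

Merge at B3: IN[B3] = OUT[B2] = {a: ⊤, b: ⊤, c: +, d: ⊤, e: ⊤, f: ⊤}
Applying B3's transfer function to that IN value gives OUT[B3] (row B3 above).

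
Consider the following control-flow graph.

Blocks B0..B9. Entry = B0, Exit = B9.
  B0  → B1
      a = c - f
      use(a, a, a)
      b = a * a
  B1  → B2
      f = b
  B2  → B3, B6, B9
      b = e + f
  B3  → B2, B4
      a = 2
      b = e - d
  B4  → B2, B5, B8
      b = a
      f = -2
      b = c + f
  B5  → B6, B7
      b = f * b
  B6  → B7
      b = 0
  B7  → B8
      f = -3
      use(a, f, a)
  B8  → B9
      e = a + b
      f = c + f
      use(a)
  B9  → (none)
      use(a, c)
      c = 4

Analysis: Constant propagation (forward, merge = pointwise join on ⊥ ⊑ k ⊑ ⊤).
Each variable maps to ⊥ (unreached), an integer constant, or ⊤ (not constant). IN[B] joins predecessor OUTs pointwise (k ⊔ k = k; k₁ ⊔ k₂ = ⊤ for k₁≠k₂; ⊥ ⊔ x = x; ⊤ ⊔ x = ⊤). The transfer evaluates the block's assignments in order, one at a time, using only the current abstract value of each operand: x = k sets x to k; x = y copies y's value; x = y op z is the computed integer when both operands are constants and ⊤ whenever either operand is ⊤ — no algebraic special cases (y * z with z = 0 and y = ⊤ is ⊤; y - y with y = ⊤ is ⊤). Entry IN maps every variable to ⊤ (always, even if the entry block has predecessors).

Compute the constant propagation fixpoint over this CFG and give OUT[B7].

Answer: {a: ⊤, b: ⊤, c: ⊤, d: ⊤, e: ⊤, f: -3}

Trace:
Per-block solution:
  B0:  IN=(all ⊤)  OUT=(all ⊤)
  B1:  IN=(all ⊤)  OUT=(all ⊤)
  B2:  IN=(all ⊤)  OUT=(all ⊤)
  B3:  IN=(all ⊤)  OUT={a:2; rest ⊤}
  B4:  IN={a:2; rest ⊤}  OUT={a:2, f:-2; rest ⊤}
  B5:  IN={a:2, f:-2; rest ⊤}  OUT={a:2, f:-2; rest ⊤}
  B6:  IN=(all ⊤)  OUT={b:0; rest ⊤}
  B7:  IN=(all ⊤)  OUT={f:-3; rest ⊤}
  B8:  IN=(all ⊤)  OUT=(all ⊤)
  B9:  IN=(all ⊤)  OUT={c:4; rest ⊤}

Merge at B7: IN[B7] = OUT[B5] ⊔ OUT[B6] = {a: ⊤, b: ⊤, c: ⊤, d: ⊤, e: ⊤, f: ⊤}
Applying B7's transfer function to that IN value gives OUT[B7] (row B7 above).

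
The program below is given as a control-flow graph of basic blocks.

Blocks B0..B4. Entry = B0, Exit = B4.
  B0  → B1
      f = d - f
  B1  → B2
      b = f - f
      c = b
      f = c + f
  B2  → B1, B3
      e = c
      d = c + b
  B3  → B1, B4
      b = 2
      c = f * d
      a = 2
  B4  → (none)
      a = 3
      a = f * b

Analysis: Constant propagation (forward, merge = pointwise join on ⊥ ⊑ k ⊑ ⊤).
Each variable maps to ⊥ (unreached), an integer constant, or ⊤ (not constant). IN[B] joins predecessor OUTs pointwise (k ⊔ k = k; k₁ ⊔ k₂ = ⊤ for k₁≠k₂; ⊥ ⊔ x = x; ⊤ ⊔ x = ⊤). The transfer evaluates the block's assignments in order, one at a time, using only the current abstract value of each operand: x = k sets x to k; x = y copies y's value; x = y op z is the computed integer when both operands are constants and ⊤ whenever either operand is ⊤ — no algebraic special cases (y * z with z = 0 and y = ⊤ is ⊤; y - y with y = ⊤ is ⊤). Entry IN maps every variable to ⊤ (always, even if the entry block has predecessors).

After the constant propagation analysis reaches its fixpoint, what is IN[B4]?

Answer: {a: 2, b: 2, c: ⊤, d: ⊤, e: ⊤, f: ⊤}

Derivation:
Converged values:
  B0:   IN=(all ⊤)   OUT=(all ⊤)
  B1:   IN=(all ⊤)   OUT=(all ⊤)
  B2:   IN=(all ⊤)   OUT=(all ⊤)
  B3:   IN=(all ⊤)   OUT={a:2, b:2; rest ⊤}
  B4:   IN={a:2, b:2; rest ⊤}   OUT={b:2; rest ⊤}

Merge at B4: IN[B4] = OUT[B3] = {a: 2, b: 2, c: ⊤, d: ⊤, e: ⊤, f: ⊤}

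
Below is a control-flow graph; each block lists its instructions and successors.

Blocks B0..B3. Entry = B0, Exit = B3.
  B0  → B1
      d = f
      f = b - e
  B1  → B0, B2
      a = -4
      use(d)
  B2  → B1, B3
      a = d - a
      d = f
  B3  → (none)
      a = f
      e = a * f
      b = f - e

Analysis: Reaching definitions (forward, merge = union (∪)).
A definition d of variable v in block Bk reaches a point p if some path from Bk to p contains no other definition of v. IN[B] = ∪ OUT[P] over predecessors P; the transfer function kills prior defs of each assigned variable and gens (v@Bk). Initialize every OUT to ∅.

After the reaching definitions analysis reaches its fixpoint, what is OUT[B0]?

Per-block solution:
  B0:  IN={a@B1, d@B0, d@B2, f@B0}  OUT={a@B1, d@B0, f@B0}
  B1:  IN={a@B1, a@B2, d@B0, d@B2, f@B0}  OUT={a@B1, d@B0, d@B2, f@B0}
  B2:  IN={a@B1, d@B0, d@B2, f@B0}  OUT={a@B2, d@B2, f@B0}
  B3:  IN={a@B2, d@B2, f@B0}  OUT={a@B3, b@B3, d@B2, e@B3, f@B0}

Merge at B0 (entry node, so the boundary value {} is joined with the incoming edge(s)): IN[B0] = {} ⊔ OUT[B1] = {a@B1, d@B0, d@B2, f@B0}
Applying B0's transfer function to that IN value gives OUT[B0] (row B0 above).

Answer: {a@B1, d@B0, f@B0}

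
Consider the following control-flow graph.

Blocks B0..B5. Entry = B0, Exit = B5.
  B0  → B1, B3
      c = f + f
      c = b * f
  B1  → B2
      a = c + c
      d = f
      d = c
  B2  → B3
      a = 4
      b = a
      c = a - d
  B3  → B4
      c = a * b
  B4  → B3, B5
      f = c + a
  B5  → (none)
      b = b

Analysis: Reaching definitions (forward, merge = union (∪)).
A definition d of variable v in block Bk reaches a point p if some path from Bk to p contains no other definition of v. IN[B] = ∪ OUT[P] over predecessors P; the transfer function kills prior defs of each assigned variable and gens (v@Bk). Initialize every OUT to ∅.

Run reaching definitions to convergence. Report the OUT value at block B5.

Converged values:
  B0:   IN={}   OUT={c@B0}
  B1:   IN={c@B0}   OUT={a@B1, c@B0, d@B1}
  B2:   IN={a@B1, c@B0, d@B1}   OUT={a@B2, b@B2, c@B2, d@B1}
  B3:   IN={a@B2, b@B2, c@B0, c@B2, c@B3, d@B1, f@B4}   OUT={a@B2, b@B2, c@B3, d@B1, f@B4}
  B4:   IN={a@B2, b@B2, c@B3, d@B1, f@B4}   OUT={a@B2, b@B2, c@B3, d@B1, f@B4}
  B5:   IN={a@B2, b@B2, c@B3, d@B1, f@B4}   OUT={a@B2, b@B5, c@B3, d@B1, f@B4}

Merge at B5: IN[B5] = OUT[B4] = {a@B2, b@B2, c@B3, d@B1, f@B4}
Applying B5's transfer function to that IN value gives OUT[B5] (row B5 above).

Answer: {a@B2, b@B5, c@B3, d@B1, f@B4}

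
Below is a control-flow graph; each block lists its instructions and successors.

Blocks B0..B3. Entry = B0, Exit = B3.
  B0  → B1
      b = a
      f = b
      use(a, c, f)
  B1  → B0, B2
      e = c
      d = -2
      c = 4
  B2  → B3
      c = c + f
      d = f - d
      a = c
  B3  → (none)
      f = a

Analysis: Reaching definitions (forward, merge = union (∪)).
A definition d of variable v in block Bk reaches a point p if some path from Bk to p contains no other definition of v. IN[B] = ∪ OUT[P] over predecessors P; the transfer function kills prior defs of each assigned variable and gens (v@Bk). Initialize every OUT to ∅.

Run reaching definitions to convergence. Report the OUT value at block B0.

Answer: {b@B0, c@B1, d@B1, e@B1, f@B0}

Trace:
Converged values:
  B0:  IN={b@B0, c@B1, d@B1, e@B1, f@B0}  OUT={b@B0, c@B1, d@B1, e@B1, f@B0}
  B1:  IN={b@B0, c@B1, d@B1, e@B1, f@B0}  OUT={b@B0, c@B1, d@B1, e@B1, f@B0}
  B2:  IN={b@B0, c@B1, d@B1, e@B1, f@B0}  OUT={a@B2, b@B0, c@B2, d@B2, e@B1, f@B0}
  B3:  IN={a@B2, b@B0, c@B2, d@B2, e@B1, f@B0}  OUT={a@B2, b@B0, c@B2, d@B2, e@B1, f@B3}

Merge at B0 (entry node, so the boundary value {} is joined with the incoming edge(s)): IN[B0] = {} ⊔ OUT[B1] = {b@B0, c@B1, d@B1, e@B1, f@B0}
Applying B0's transfer function to that IN value gives OUT[B0] (row B0 above).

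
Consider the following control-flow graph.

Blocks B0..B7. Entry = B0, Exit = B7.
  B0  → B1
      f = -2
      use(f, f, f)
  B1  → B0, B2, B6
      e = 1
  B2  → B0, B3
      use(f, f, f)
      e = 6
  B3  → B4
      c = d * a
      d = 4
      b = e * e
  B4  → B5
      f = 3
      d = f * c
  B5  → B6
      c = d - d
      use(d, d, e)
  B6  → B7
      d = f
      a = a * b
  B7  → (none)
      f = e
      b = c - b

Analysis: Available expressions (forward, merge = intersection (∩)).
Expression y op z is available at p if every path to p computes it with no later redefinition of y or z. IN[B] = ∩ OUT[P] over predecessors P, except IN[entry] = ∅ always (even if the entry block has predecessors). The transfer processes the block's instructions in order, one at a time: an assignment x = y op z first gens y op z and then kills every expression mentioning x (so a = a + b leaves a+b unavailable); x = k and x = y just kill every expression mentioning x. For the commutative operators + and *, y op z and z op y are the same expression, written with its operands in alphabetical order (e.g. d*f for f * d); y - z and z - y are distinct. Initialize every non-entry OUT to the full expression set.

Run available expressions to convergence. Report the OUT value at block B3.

Answer: {e*e}

Working:
Per-block solution:
  B0:  IN={}  OUT={}
  B1:  IN={}  OUT={}
  B2:  IN={}  OUT={}
  B3:  IN={}  OUT={e*e}
  B4:  IN={e*e}  OUT={c*f, e*e}
  B5:  IN={c*f, e*e}  OUT={d-d, e*e}
  B6:  IN={}  OUT={}
  B7:  IN={}  OUT={}

Merge at B3: IN[B3] = OUT[B2] = {}
Applying B3's transfer function to that IN value gives OUT[B3] (row B3 above).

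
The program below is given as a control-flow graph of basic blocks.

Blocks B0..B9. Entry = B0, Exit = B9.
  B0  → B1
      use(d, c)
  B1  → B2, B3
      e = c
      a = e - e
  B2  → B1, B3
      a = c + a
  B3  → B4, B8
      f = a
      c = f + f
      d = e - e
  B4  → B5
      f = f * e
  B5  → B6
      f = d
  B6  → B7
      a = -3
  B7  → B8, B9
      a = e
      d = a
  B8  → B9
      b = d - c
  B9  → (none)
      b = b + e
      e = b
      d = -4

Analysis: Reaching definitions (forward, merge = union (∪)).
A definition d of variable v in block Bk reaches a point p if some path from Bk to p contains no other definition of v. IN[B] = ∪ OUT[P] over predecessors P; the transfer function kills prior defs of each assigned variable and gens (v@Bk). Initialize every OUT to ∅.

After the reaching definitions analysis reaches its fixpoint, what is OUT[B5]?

Fixpoint table:
  B0:  IN={}  OUT={}
  B1:  IN={a@B2, e@B1}  OUT={a@B1, e@B1}
  B2:  IN={a@B1, e@B1}  OUT={a@B2, e@B1}
  B3:  IN={a@B1, a@B2, e@B1}  OUT={a@B1, a@B2, c@B3, d@B3, e@B1, f@B3}
  B4:  IN={a@B1, a@B2, c@B3, d@B3, e@B1, f@B3}  OUT={a@B1, a@B2, c@B3, d@B3, e@B1, f@B4}
  B5:  IN={a@B1, a@B2, c@B3, d@B3, e@B1, f@B4}  OUT={a@B1, a@B2, c@B3, d@B3, e@B1, f@B5}
  B6:  IN={a@B1, a@B2, c@B3, d@B3, e@B1, f@B5}  OUT={a@B6, c@B3, d@B3, e@B1, f@B5}
  B7:  IN={a@B6, c@B3, d@B3, e@B1, f@B5}  OUT={a@B7, c@B3, d@B7, e@B1, f@B5}
  B8:  IN={a@B1, a@B2, a@B7, c@B3, d@B3, d@B7, e@B1, f@B3, f@B5}  OUT={a@B1, a@B2, a@B7, b@B8, c@B3, d@B3, d@B7, e@B1, f@B3, f@B5}
  B9:  IN={a@B1, a@B2, a@B7, b@B8, c@B3, d@B3, d@B7, e@B1, f@B3, f@B5}  OUT={a@B1, a@B2, a@B7, b@B9, c@B3, d@B9, e@B9, f@B3, f@B5}

Merge at B5: IN[B5] = OUT[B4] = {a@B1, a@B2, c@B3, d@B3, e@B1, f@B4}
Applying B5's transfer function to that IN value gives OUT[B5] (row B5 above).

Answer: {a@B1, a@B2, c@B3, d@B3, e@B1, f@B5}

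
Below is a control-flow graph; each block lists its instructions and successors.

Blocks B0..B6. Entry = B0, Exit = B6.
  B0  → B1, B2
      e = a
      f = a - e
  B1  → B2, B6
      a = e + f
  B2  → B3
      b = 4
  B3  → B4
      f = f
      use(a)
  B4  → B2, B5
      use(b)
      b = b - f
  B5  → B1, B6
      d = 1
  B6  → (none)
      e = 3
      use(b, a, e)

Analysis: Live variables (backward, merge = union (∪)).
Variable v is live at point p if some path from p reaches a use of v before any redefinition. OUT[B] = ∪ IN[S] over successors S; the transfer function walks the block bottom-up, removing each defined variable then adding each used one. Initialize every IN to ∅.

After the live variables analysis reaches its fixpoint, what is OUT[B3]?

Fixpoint table:
  B0:  IN={a, b}  OUT={a, b, e, f}
  B1:  IN={b, e, f}  OUT={a, b, e, f}
  B2:  IN={a, e, f}  OUT={a, b, e, f}
  B3:  IN={a, b, e, f}  OUT={a, b, e, f}
  B4:  IN={a, b, e, f}  OUT={a, b, e, f}
  B5:  IN={a, b, e, f}  OUT={a, b, e, f}
  B6:  IN={a, b}  OUT={}

Merge at B3: OUT[B3] = IN[B4] = {a, b, e, f}

Answer: {a, b, e, f}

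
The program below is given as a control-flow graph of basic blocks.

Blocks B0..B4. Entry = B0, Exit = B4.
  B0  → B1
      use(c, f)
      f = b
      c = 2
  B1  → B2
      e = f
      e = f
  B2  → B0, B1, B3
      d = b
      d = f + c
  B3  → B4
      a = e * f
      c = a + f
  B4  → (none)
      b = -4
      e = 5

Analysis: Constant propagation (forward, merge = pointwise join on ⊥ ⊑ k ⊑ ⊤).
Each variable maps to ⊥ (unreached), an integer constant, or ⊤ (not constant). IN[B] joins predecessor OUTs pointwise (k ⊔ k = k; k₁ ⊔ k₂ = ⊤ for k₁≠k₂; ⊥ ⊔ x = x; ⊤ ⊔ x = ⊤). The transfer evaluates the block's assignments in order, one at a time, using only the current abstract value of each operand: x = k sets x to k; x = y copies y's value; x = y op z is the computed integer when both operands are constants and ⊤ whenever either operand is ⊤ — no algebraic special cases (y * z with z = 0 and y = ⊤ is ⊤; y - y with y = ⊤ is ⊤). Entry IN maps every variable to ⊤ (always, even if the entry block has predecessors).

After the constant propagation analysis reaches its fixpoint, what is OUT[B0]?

Answer: {a: ⊤, b: ⊤, c: 2, d: ⊤, e: ⊤, f: ⊤}

Working:
Per-block solution:
  B0:  IN=(all ⊤)  OUT={c:2; rest ⊤}
  B1:  IN={c:2; rest ⊤}  OUT={c:2; rest ⊤}
  B2:  IN={c:2; rest ⊤}  OUT={c:2; rest ⊤}
  B3:  IN={c:2; rest ⊤}  OUT=(all ⊤)
  B4:  IN=(all ⊤)  OUT={b:-4, e:5; rest ⊤}

Merge at B0 (entry node, so the boundary value (all ⊤) is joined with the incoming edge(s)): IN[B0] = (all ⊤) ⊔ OUT[B2] = {a: ⊤, b: ⊤, c: ⊤, d: ⊤, e: ⊤, f: ⊤}
Applying B0's transfer function to that IN value gives OUT[B0] (row B0 above).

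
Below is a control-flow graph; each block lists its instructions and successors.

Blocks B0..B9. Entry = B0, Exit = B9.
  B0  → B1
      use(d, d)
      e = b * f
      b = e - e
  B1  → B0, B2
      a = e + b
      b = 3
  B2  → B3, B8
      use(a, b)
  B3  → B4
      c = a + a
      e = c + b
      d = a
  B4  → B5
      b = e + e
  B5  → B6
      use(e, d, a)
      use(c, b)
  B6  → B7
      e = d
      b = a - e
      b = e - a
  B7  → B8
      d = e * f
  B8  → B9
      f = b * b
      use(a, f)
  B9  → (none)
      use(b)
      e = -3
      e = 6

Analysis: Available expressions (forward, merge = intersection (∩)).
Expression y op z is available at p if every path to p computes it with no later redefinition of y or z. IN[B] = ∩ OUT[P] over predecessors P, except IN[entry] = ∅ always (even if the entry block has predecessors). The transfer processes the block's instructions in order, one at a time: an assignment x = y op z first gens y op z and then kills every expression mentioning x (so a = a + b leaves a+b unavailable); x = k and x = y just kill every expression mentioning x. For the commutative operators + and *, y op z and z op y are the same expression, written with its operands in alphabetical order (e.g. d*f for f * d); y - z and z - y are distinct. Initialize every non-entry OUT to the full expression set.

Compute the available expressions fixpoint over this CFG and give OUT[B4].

Answer: {a+a, e+e}

Working:
Fixpoint table:
  B0: | IN={} | OUT={e-e}
  B1: | IN={e-e} | OUT={e-e}
  B2: | IN={e-e} | OUT={e-e}
  B3: | IN={e-e} | OUT={a+a, b+c}
  B4: | IN={a+a, b+c} | OUT={a+a, e+e}
  B5: | IN={a+a, e+e} | OUT={a+a, e+e}
  B6: | IN={a+a, e+e} | OUT={a+a, a-e, e-a}
  B7: | IN={a+a, a-e, e-a} | OUT={a+a, a-e, e*f, e-a}
  B8: | IN={} | OUT={b*b}
  B9: | IN={b*b} | OUT={b*b}

Merge at B4: IN[B4] = OUT[B3] = {a+a, b+c}
Applying B4's transfer function to that IN value gives OUT[B4] (row B4 above).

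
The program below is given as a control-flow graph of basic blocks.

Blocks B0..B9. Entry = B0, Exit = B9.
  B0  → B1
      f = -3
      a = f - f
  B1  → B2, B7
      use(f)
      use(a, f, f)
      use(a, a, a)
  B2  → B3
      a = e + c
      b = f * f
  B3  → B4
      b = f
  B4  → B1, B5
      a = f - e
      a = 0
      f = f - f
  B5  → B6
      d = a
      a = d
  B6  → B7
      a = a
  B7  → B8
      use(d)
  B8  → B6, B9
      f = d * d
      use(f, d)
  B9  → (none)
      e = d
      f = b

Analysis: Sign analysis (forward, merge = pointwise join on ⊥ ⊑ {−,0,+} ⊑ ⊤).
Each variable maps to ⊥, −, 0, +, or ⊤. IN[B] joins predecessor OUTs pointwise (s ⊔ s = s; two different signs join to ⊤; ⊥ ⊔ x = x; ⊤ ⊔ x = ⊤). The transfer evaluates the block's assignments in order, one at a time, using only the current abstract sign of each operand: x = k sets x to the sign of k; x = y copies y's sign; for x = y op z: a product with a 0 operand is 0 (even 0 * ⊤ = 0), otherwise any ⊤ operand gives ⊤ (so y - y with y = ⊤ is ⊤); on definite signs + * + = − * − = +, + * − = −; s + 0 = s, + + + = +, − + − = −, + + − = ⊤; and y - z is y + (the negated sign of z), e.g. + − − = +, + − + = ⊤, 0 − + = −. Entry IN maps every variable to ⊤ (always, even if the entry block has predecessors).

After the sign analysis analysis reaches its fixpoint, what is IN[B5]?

Answer: {a: 0, b: ⊤, c: ⊤, d: ⊤, e: ⊤, f: ⊤}

Trace:
Fixpoint table:
  B0:   IN=(all ⊤)   OUT={f:-; rest ⊤}
  B1:   IN=(all ⊤)   OUT=(all ⊤)
  B2:   IN=(all ⊤)   OUT=(all ⊤)
  B3:   IN=(all ⊤)   OUT=(all ⊤)
  B4:   IN=(all ⊤)   OUT={a:0; rest ⊤}
  B5:   IN={a:0; rest ⊤}   OUT={a:0, d:0; rest ⊤}
  B6:   IN=(all ⊤)   OUT=(all ⊤)
  B7:   IN=(all ⊤)   OUT=(all ⊤)
  B8:   IN=(all ⊤)   OUT=(all ⊤)
  B9:   IN=(all ⊤)   OUT=(all ⊤)

Merge at B5: IN[B5] = OUT[B4] = {a: 0, b: ⊤, c: ⊤, d: ⊤, e: ⊤, f: ⊤}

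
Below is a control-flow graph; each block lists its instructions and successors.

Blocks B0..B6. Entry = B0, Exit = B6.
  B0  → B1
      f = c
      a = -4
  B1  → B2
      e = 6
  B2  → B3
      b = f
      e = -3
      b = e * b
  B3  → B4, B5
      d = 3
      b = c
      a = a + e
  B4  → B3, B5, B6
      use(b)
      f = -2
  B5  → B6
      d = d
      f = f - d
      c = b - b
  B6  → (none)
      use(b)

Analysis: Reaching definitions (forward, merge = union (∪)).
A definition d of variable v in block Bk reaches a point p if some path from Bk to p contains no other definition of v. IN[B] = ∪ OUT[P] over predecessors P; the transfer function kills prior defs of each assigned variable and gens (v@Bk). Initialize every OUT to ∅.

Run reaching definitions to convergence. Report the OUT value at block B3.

Answer: {a@B3, b@B3, d@B3, e@B2, f@B0, f@B4}

Trace:
Per-block solution:
  B0:   IN={}   OUT={a@B0, f@B0}
  B1:   IN={a@B0, f@B0}   OUT={a@B0, e@B1, f@B0}
  B2:   IN={a@B0, e@B1, f@B0}   OUT={a@B0, b@B2, e@B2, f@B0}
  B3:   IN={a@B0, a@B3, b@B2, b@B3, d@B3, e@B2, f@B0, f@B4}   OUT={a@B3, b@B3, d@B3, e@B2, f@B0, f@B4}
  B4:   IN={a@B3, b@B3, d@B3, e@B2, f@B0, f@B4}   OUT={a@B3, b@B3, d@B3, e@B2, f@B4}
  B5:   IN={a@B3, b@B3, d@B3, e@B2, f@B0, f@B4}   OUT={a@B3, b@B3, c@B5, d@B5, e@B2, f@B5}
  B6:   IN={a@B3, b@B3, c@B5, d@B3, d@B5, e@B2, f@B4, f@B5}   OUT={a@B3, b@B3, c@B5, d@B3, d@B5, e@B2, f@B4, f@B5}

Merge at B3: IN[B3] = OUT[B2] ⊔ OUT[B4] = {a@B0, a@B3, b@B2, b@B3, d@B3, e@B2, f@B0, f@B4}
Applying B3's transfer function to that IN value gives OUT[B3] (row B3 above).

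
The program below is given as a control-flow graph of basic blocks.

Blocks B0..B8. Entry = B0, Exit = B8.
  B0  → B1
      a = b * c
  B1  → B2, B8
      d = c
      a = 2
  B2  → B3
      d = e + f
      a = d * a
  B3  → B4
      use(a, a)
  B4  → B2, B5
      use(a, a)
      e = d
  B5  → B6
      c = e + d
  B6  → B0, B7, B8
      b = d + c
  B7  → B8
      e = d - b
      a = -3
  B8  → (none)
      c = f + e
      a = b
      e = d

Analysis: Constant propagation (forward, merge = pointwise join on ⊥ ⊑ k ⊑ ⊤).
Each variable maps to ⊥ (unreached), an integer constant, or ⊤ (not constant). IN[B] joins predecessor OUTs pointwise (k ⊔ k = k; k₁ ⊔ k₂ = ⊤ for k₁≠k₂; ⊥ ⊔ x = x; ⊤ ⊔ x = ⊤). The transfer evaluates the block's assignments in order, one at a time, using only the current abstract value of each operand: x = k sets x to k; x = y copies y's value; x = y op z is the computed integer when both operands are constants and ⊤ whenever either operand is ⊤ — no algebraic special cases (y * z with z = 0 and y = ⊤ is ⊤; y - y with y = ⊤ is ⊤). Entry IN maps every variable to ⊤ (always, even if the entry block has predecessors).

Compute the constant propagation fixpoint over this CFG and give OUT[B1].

Fixpoint table:
  B0:  IN=(all ⊤)  OUT=(all ⊤)
  B1:  IN=(all ⊤)  OUT={a:2; rest ⊤}
  B2:  IN=(all ⊤)  OUT=(all ⊤)
  B3:  IN=(all ⊤)  OUT=(all ⊤)
  B4:  IN=(all ⊤)  OUT=(all ⊤)
  B5:  IN=(all ⊤)  OUT=(all ⊤)
  B6:  IN=(all ⊤)  OUT=(all ⊤)
  B7:  IN=(all ⊤)  OUT={a:-3; rest ⊤}
  B8:  IN=(all ⊤)  OUT=(all ⊤)

Merge at B1: IN[B1] = OUT[B0] = {a: ⊤, b: ⊤, c: ⊤, d: ⊤, e: ⊤, f: ⊤}
Applying B1's transfer function to that IN value gives OUT[B1] (row B1 above).

Answer: {a: 2, b: ⊤, c: ⊤, d: ⊤, e: ⊤, f: ⊤}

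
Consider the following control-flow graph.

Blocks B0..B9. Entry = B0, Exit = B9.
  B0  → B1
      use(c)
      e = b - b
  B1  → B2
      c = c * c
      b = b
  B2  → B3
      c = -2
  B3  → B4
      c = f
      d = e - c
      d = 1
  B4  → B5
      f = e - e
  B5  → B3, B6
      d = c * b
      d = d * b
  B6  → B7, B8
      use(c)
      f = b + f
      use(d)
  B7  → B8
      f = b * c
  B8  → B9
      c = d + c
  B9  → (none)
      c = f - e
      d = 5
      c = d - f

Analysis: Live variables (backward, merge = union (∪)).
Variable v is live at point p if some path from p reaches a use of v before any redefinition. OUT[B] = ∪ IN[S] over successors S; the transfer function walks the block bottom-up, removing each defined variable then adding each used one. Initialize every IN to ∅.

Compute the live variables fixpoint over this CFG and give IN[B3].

Answer: {b, e, f}

Derivation:
Fixpoint table:
  B0: | IN={b, c, f} | OUT={b, c, e, f}
  B1: | IN={b, c, e, f} | OUT={b, e, f}
  B2: | IN={b, e, f} | OUT={b, e, f}
  B3: | IN={b, e, f} | OUT={b, c, e}
  B4: | IN={b, c, e} | OUT={b, c, e, f}
  B5: | IN={b, c, e, f} | OUT={b, c, d, e, f}
  B6: | IN={b, c, d, e, f} | OUT={b, c, d, e, f}
  B7: | IN={b, c, d, e} | OUT={c, d, e, f}
  B8: | IN={c, d, e, f} | OUT={e, f}
  B9: | IN={e, f} | OUT={}

Merge at B3: OUT[B3] = IN[B4] = {b, c, e}
Applying B3's transfer function to that OUT value gives IN[B3] (row B3 above).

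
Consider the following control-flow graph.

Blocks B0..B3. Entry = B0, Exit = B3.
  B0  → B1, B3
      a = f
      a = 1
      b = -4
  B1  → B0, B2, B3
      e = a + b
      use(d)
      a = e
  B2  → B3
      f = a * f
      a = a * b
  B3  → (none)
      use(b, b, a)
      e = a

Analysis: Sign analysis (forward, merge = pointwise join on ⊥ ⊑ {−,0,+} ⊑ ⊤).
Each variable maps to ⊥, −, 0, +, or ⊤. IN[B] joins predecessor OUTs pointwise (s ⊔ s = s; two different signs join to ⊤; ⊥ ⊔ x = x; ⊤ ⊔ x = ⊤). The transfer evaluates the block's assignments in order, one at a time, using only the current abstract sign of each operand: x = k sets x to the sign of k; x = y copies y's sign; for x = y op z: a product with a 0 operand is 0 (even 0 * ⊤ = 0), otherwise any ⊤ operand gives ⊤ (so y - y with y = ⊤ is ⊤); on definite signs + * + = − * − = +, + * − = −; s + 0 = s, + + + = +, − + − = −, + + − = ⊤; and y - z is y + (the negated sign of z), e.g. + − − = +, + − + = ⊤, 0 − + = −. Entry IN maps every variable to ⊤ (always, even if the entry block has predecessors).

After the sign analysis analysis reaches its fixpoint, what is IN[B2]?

Converged values:
  B0:   IN=(all ⊤)   OUT={a:+, b:-; rest ⊤}
  B1:   IN={a:+, b:-; rest ⊤}   OUT={b:-; rest ⊤}
  B2:   IN={b:-; rest ⊤}   OUT={b:-; rest ⊤}
  B3:   IN={b:-; rest ⊤}   OUT={b:-; rest ⊤}

Merge at B2: IN[B2] = OUT[B1] = {a: ⊤, b: -, c: ⊤, d: ⊤, e: ⊤, f: ⊤}

Answer: {a: ⊤, b: -, c: ⊤, d: ⊤, e: ⊤, f: ⊤}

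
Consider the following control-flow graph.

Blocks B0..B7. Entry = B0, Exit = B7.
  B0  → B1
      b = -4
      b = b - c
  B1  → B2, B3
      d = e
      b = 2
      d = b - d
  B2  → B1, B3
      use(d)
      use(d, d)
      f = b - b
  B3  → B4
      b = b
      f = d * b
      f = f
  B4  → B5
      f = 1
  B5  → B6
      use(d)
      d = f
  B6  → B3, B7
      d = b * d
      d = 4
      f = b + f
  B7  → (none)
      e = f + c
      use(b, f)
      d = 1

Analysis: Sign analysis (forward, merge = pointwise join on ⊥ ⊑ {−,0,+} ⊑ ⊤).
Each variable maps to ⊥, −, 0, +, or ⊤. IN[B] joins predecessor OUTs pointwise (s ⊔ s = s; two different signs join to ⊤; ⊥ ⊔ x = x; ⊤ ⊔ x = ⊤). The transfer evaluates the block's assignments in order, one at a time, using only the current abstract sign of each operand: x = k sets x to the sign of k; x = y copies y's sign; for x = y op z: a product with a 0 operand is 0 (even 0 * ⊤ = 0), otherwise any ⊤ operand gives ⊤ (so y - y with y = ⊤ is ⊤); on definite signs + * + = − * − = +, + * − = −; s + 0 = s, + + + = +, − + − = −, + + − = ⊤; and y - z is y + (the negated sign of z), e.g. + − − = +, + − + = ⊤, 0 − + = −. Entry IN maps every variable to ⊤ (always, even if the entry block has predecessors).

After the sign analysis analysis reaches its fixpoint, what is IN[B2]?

Fixpoint table:
  B0:  IN=(all ⊤)  OUT=(all ⊤)
  B1:  IN=(all ⊤)  OUT={b:+; rest ⊤}
  B2:  IN={b:+; rest ⊤}  OUT={b:+; rest ⊤}
  B3:  IN={b:+; rest ⊤}  OUT={b:+; rest ⊤}
  B4:  IN={b:+; rest ⊤}  OUT={b:+, f:+; rest ⊤}
  B5:  IN={b:+, f:+; rest ⊤}  OUT={b:+, d:+, f:+; rest ⊤}
  B6:  IN={b:+, d:+, f:+; rest ⊤}  OUT={b:+, d:+, f:+; rest ⊤}
  B7:  IN={b:+, d:+, f:+; rest ⊤}  OUT={b:+, d:+, f:+; rest ⊤}

Merge at B2: IN[B2] = OUT[B1] = {a: ⊤, b: +, c: ⊤, d: ⊤, e: ⊤, f: ⊤}

Answer: {a: ⊤, b: +, c: ⊤, d: ⊤, e: ⊤, f: ⊤}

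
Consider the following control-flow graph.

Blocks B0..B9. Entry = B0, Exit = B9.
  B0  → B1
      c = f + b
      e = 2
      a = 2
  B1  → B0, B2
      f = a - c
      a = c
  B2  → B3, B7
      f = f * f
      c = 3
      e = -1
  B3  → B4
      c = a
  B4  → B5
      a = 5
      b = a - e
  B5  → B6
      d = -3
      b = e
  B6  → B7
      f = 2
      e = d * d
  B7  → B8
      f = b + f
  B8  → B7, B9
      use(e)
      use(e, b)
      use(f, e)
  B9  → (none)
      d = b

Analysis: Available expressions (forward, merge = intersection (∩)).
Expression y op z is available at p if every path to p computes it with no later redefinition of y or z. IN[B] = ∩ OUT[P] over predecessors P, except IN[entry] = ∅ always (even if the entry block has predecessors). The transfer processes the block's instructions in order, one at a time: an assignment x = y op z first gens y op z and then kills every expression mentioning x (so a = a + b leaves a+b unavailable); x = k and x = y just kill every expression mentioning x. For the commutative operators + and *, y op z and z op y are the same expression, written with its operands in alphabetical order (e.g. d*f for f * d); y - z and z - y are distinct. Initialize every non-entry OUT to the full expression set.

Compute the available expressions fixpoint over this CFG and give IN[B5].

Per-block solution:
  B0:  IN={}  OUT={b+f}
  B1:  IN={b+f}  OUT={}
  B2:  IN={}  OUT={}
  B3:  IN={}  OUT={}
  B4:  IN={}  OUT={a-e}
  B5:  IN={a-e}  OUT={a-e}
  B6:  IN={a-e}  OUT={d*d}
  B7:  IN={}  OUT={}
  B8:  IN={}  OUT={}
  B9:  IN={}  OUT={}

Merge at B5: IN[B5] = OUT[B4] = {a-e}

Answer: {a-e}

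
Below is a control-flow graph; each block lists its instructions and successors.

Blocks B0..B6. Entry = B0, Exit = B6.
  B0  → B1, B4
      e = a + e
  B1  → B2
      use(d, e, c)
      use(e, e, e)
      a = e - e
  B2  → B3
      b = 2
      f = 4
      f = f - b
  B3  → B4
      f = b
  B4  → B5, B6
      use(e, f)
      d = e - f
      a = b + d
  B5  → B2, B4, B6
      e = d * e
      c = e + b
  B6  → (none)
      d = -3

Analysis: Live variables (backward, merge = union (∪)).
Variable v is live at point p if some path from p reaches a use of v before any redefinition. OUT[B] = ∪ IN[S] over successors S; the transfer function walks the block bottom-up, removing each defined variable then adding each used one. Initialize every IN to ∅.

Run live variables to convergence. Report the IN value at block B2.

Converged values:
  B0:  IN={a, b, c, d, e, f}  OUT={b, c, d, e, f}
  B1:  IN={c, d, e}  OUT={e}
  B2:  IN={e}  OUT={b, e}
  B3:  IN={b, e}  OUT={b, e, f}
  B4:  IN={b, e, f}  OUT={b, d, e, f}
  B5:  IN={b, d, e, f}  OUT={b, e, f}
  B6:  IN={}  OUT={}

Merge at B2: OUT[B2] = IN[B3] = {b, e}
Applying B2's transfer function to that OUT value gives IN[B2] (row B2 above).

Answer: {e}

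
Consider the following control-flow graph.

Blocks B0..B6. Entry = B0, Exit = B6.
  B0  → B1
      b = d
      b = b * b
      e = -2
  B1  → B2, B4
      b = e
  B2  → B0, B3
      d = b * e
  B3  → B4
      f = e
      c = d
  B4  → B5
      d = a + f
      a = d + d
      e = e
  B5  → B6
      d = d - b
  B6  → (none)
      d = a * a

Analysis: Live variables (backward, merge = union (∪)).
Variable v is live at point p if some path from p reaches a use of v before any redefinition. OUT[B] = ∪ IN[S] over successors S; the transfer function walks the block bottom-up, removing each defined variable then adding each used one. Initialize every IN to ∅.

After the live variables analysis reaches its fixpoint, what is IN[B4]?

Converged values:
  B0: | IN={a, d, f} | OUT={a, e, f}
  B1: | IN={a, e, f} | OUT={a, b, e, f}
  B2: | IN={a, b, e, f} | OUT={a, b, d, e, f}
  B3: | IN={a, b, d, e} | OUT={a, b, e, f}
  B4: | IN={a, b, e, f} | OUT={a, b, d}
  B5: | IN={a, b, d} | OUT={a}
  B6: | IN={a} | OUT={}

Merge at B4: OUT[B4] = IN[B5] = {a, b, d}
Applying B4's transfer function to that OUT value gives IN[B4] (row B4 above).

Answer: {a, b, e, f}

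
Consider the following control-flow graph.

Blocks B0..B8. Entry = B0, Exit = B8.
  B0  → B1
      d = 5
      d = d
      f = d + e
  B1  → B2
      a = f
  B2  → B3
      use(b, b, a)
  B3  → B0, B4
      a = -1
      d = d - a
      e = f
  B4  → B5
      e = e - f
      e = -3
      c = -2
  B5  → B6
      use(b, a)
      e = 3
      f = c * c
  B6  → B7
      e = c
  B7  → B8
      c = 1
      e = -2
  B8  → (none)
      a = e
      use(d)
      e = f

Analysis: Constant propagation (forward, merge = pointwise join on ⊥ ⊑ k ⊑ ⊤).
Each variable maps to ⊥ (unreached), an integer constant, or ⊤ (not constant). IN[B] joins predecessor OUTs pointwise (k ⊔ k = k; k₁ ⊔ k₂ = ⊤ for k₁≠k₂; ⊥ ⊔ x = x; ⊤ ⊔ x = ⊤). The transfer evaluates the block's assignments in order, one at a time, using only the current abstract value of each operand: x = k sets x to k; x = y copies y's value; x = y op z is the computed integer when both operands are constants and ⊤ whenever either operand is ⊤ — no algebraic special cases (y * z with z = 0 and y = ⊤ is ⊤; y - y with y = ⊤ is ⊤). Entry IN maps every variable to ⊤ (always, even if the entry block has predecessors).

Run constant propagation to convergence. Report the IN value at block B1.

Answer: {a: ⊤, b: ⊤, c: ⊤, d: 5, e: ⊤, f: ⊤}

Working:
Per-block solution:
  B0:  IN=(all ⊤)  OUT={d:5; rest ⊤}
  B1:  IN={d:5; rest ⊤}  OUT={d:5; rest ⊤}
  B2:  IN={d:5; rest ⊤}  OUT={d:5; rest ⊤}
  B3:  IN={d:5; rest ⊤}  OUT={a:-1, d:6; rest ⊤}
  B4:  IN={a:-1, d:6; rest ⊤}  OUT={a:-1, c:-2, d:6, e:-3; rest ⊤}
  B5:  IN={a:-1, c:-2, d:6, e:-3; rest ⊤}  OUT={a:-1, c:-2, d:6, e:3, f:4; rest ⊤}
  B6:  IN={a:-1, c:-2, d:6, e:3, f:4; rest ⊤}  OUT={a:-1, c:-2, d:6, e:-2, f:4; rest ⊤}
  B7:  IN={a:-1, c:-2, d:6, e:-2, f:4; rest ⊤}  OUT={a:-1, c:1, d:6, e:-2, f:4; rest ⊤}
  B8:  IN={a:-1, c:1, d:6, e:-2, f:4; rest ⊤}  OUT={a:-2, c:1, d:6, e:4, f:4; rest ⊤}

Merge at B1: IN[B1] = OUT[B0] = {a: ⊤, b: ⊤, c: ⊤, d: 5, e: ⊤, f: ⊤}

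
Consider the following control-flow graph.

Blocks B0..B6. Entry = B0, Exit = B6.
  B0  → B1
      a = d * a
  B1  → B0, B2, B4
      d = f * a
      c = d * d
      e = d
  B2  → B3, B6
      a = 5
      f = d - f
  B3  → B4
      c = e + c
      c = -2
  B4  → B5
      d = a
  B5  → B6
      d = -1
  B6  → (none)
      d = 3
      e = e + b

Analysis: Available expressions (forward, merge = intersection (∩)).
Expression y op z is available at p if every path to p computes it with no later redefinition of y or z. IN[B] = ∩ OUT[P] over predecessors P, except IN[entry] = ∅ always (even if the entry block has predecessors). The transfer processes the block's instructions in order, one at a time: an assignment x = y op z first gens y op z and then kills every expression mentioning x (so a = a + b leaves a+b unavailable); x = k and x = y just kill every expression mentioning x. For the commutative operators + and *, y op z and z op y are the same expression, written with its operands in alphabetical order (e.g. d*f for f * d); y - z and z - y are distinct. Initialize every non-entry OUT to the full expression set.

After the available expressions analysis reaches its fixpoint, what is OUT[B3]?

Answer: {d*d}

Working:
Converged values:
  B0: | IN={} | OUT={}
  B1: | IN={} | OUT={a*f, d*d}
  B2: | IN={a*f, d*d} | OUT={d*d}
  B3: | IN={d*d} | OUT={d*d}
  B4: | IN={d*d} | OUT={}
  B5: | IN={} | OUT={}
  B6: | IN={} | OUT={}

Merge at B3: IN[B3] = OUT[B2] = {d*d}
Applying B3's transfer function to that IN value gives OUT[B3] (row B3 above).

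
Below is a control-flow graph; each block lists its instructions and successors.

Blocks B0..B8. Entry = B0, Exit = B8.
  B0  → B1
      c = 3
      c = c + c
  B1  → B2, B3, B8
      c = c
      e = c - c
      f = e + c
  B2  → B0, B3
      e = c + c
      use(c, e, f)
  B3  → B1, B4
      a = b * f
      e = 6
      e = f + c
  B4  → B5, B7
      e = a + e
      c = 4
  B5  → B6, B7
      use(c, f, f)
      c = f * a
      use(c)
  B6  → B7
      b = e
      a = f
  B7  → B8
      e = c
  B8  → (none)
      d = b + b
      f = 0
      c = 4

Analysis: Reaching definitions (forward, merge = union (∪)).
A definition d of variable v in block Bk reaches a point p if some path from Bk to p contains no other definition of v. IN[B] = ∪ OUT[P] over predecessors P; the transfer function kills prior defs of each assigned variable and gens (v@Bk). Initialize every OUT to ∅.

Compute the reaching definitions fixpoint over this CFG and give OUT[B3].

Answer: {a@B3, c@B1, e@B3, f@B1}

Working:
Converged values:
  B0:  IN={a@B3, c@B1, e@B2, f@B1}  OUT={a@B3, c@B0, e@B2, f@B1}
  B1:  IN={a@B3, c@B0, c@B1, e@B2, e@B3, f@B1}  OUT={a@B3, c@B1, e@B1, f@B1}
  B2:  IN={a@B3, c@B1, e@B1, f@B1}  OUT={a@B3, c@B1, e@B2, f@B1}
  B3:  IN={a@B3, c@B1, e@B1, e@B2, f@B1}  OUT={a@B3, c@B1, e@B3, f@B1}
  B4:  IN={a@B3, c@B1, e@B3, f@B1}  OUT={a@B3, c@B4, e@B4, f@B1}
  B5:  IN={a@B3, c@B4, e@B4, f@B1}  OUT={a@B3, c@B5, e@B4, f@B1}
  B6:  IN={a@B3, c@B5, e@B4, f@B1}  OUT={a@B6, b@B6, c@B5, e@B4, f@B1}
  B7:  IN={a@B3, a@B6, b@B6, c@B4, c@B5, e@B4, f@B1}  OUT={a@B3, a@B6, b@B6, c@B4, c@B5, e@B7, f@B1}
  B8:  IN={a@B3, a@B6, b@B6, c@B1, c@B4, c@B5, e@B1, e@B7, f@B1}  OUT={a@B3, a@B6, b@B6, c@B8, d@B8, e@B1, e@B7, f@B8}

Merge at B3: IN[B3] = OUT[B1] ⊔ OUT[B2] = {a@B3, c@B1, e@B1, e@B2, f@B1}
Applying B3's transfer function to that IN value gives OUT[B3] (row B3 above).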